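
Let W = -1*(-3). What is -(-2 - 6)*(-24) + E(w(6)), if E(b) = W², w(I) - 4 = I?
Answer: -183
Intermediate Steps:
W = 3
w(I) = 4 + I
E(b) = 9 (E(b) = 3² = 9)
-(-2 - 6)*(-24) + E(w(6)) = -(-2 - 6)*(-24) + 9 = -1*(-8)*(-24) + 9 = 8*(-24) + 9 = -192 + 9 = -183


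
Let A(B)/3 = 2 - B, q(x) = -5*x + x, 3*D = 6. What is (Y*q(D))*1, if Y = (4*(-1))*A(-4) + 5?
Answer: 536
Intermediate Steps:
D = 2 (D = (⅓)*6 = 2)
q(x) = -4*x
A(B) = 6 - 3*B (A(B) = 3*(2 - B) = 6 - 3*B)
Y = -67 (Y = (4*(-1))*(6 - 3*(-4)) + 5 = -4*(6 + 12) + 5 = -4*18 + 5 = -72 + 5 = -67)
(Y*q(D))*1 = -(-268)*2*1 = -67*(-8)*1 = 536*1 = 536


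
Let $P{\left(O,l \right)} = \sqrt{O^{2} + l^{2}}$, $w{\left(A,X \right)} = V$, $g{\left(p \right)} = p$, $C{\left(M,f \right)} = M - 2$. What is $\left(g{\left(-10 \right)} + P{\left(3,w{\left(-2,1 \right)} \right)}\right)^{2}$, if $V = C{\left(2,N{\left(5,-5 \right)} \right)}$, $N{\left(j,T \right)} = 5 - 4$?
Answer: $49$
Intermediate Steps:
$N{\left(j,T \right)} = 1$ ($N{\left(j,T \right)} = 5 - 4 = 1$)
$C{\left(M,f \right)} = -2 + M$ ($C{\left(M,f \right)} = M - 2 = -2 + M$)
$V = 0$ ($V = -2 + 2 = 0$)
$w{\left(A,X \right)} = 0$
$\left(g{\left(-10 \right)} + P{\left(3,w{\left(-2,1 \right)} \right)}\right)^{2} = \left(-10 + \sqrt{3^{2} + 0^{2}}\right)^{2} = \left(-10 + \sqrt{9 + 0}\right)^{2} = \left(-10 + \sqrt{9}\right)^{2} = \left(-10 + 3\right)^{2} = \left(-7\right)^{2} = 49$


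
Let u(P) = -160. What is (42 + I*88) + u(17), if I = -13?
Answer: -1262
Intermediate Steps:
(42 + I*88) + u(17) = (42 - 13*88) - 160 = (42 - 1144) - 160 = -1102 - 160 = -1262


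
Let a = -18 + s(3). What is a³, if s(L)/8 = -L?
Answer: -74088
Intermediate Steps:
s(L) = -8*L (s(L) = 8*(-L) = -8*L)
a = -42 (a = -18 - 8*3 = -18 - 24 = -42)
a³ = (-42)³ = -74088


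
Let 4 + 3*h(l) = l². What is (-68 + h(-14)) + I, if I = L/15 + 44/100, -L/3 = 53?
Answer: -354/25 ≈ -14.160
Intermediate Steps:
L = -159 (L = -3*53 = -159)
I = -254/25 (I = -159/15 + 44/100 = -159*1/15 + 44*(1/100) = -53/5 + 11/25 = -254/25 ≈ -10.160)
h(l) = -4/3 + l²/3
(-68 + h(-14)) + I = (-68 + (-4/3 + (⅓)*(-14)²)) - 254/25 = (-68 + (-4/3 + (⅓)*196)) - 254/25 = (-68 + (-4/3 + 196/3)) - 254/25 = (-68 + 64) - 254/25 = -4 - 254/25 = -354/25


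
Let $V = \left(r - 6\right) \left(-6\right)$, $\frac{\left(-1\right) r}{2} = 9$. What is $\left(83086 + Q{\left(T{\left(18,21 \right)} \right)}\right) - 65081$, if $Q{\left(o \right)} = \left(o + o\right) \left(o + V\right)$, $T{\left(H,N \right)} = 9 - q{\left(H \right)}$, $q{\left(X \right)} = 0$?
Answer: $20759$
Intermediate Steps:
$r = -18$ ($r = \left(-2\right) 9 = -18$)
$V = 144$ ($V = \left(-18 - 6\right) \left(-6\right) = \left(-24\right) \left(-6\right) = 144$)
$T{\left(H,N \right)} = 9$ ($T{\left(H,N \right)} = 9 - 0 = 9 + 0 = 9$)
$Q{\left(o \right)} = 2 o \left(144 + o\right)$ ($Q{\left(o \right)} = \left(o + o\right) \left(o + 144\right) = 2 o \left(144 + o\right)$)
$\left(83086 + Q{\left(T{\left(18,21 \right)} \right)}\right) - 65081 = \left(83086 + 2 \cdot 9 \left(144 + 9\right)\right) - 65081 = \left(83086 + 2 \cdot 9 \cdot 153\right) - 65081 = \left(83086 + 2754\right) - 65081 = 85840 - 65081 = 20759$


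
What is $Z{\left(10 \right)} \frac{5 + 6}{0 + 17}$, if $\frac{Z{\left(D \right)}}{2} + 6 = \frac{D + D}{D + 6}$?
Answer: $- \frac{209}{34} \approx -6.1471$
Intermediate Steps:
$Z{\left(D \right)} = -12 + \frac{4 D}{6 + D}$ ($Z{\left(D \right)} = -12 + 2 \frac{D + D}{D + 6} = -12 + 2 \frac{2 D}{6 + D} = -12 + \frac{4 D}{6 + D}$)
$Z{\left(10 \right)} \frac{5 + 6}{0 + 17} = \frac{8 \left(-9 - 10\right)}{6 + 10} \frac{5 + 6}{0 + 17} = \frac{8 \left(-9 - 10\right)}{16} \cdot \frac{11}{17} = 8 \cdot \frac{1}{16} \left(-19\right) 11 \cdot \frac{1}{17} = \left(- \frac{19}{2}\right) \frac{11}{17} = - \frac{209}{34}$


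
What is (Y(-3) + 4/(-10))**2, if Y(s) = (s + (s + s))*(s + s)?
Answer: 71824/25 ≈ 2873.0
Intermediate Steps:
Y(s) = 6*s**2 (Y(s) = (s + 2*s)*(2*s) = (3*s)*(2*s) = 6*s**2)
(Y(-3) + 4/(-10))**2 = (6*(-3)**2 + 4/(-10))**2 = (6*9 + 4*(-1/10))**2 = (54 - 2/5)**2 = (268/5)**2 = 71824/25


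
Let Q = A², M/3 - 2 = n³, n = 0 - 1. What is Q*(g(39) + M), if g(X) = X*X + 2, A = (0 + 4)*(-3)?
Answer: 219744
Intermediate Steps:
A = -12 (A = 4*(-3) = -12)
n = -1
M = 3 (M = 6 + 3*(-1)³ = 6 + 3*(-1) = 6 - 3 = 3)
g(X) = 2 + X² (g(X) = X² + 2 = 2 + X²)
Q = 144 (Q = (-12)² = 144)
Q*(g(39) + M) = 144*((2 + 39²) + 3) = 144*((2 + 1521) + 3) = 144*(1523 + 3) = 144*1526 = 219744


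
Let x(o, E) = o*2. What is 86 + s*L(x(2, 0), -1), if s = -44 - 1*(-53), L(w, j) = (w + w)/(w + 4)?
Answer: 95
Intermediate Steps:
x(o, E) = 2*o
L(w, j) = 2*w/(4 + w) (L(w, j) = (2*w)/(4 + w) = 2*w/(4 + w))
s = 9 (s = -44 + 53 = 9)
86 + s*L(x(2, 0), -1) = 86 + 9*(2*(2*2)/(4 + 2*2)) = 86 + 9*(2*4/(4 + 4)) = 86 + 9*(2*4/8) = 86 + 9*(2*4*(1/8)) = 86 + 9*1 = 86 + 9 = 95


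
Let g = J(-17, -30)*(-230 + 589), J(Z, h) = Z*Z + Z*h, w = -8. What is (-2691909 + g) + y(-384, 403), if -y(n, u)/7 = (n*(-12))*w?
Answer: -2147020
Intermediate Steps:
J(Z, h) = Z² + Z*h
g = 286841 (g = (-17*(-17 - 30))*(-230 + 589) = -17*(-47)*359 = 799*359 = 286841)
y(n, u) = -672*n (y(n, u) = -7*n*(-12)*(-8) = -7*(-12*n)*(-8) = -672*n)
(-2691909 + g) + y(-384, 403) = (-2691909 + 286841) - 672*(-384) = -2405068 + 258048 = -2147020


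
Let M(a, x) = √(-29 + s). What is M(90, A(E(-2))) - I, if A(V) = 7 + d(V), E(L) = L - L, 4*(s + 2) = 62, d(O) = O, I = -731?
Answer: 731 + I*√62/2 ≈ 731.0 + 3.937*I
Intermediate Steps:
s = 27/2 (s = -2 + (¼)*62 = -2 + 31/2 = 27/2 ≈ 13.500)
E(L) = 0
A(V) = 7 + V
M(a, x) = I*√62/2 (M(a, x) = √(-29 + 27/2) = √(-31/2) = I*√62/2)
M(90, A(E(-2))) - I = I*√62/2 - 1*(-731) = I*√62/2 + 731 = 731 + I*√62/2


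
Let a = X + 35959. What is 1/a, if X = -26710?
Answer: 1/9249 ≈ 0.00010812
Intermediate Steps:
a = 9249 (a = -26710 + 35959 = 9249)
1/a = 1/9249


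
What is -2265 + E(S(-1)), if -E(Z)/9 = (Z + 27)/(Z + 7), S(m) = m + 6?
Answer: -2289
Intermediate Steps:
S(m) = 6 + m
E(Z) = -9*(27 + Z)/(7 + Z) (E(Z) = -9*(Z + 27)/(Z + 7) = -9*(27 + Z)/(7 + Z))
-2265 + E(S(-1)) = -2265 + 9*(-27 - (6 - 1))/(7 + (6 - 1)) = -2265 + 9*(-27 - 1*5)/(7 + 5) = -2265 + 9*(-27 - 5)/12 = -2265 + 9*(1/12)*(-32) = -2265 - 24 = -2289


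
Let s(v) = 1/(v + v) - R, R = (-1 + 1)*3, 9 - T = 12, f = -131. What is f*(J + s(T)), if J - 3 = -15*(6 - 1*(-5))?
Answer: 127463/6 ≈ 21244.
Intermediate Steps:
T = -3 (T = 9 - 1*12 = 9 - 12 = -3)
J = -162 (J = 3 - 15*(6 - 1*(-5)) = 3 - 15*(6 + 5) = 3 - 15*11 = 3 - 165 = -162)
R = 0 (R = 0*3 = 0)
s(v) = 1/(2*v) (s(v) = 1/(v + v) - 1*0 = 1/(2*v) + 0 = 1/(2*v))
f*(J + s(T)) = -131*(-162 + (½)/(-3)) = -131*(-162 + (½)*(-⅓)) = -131*(-162 - ⅙) = -131*(-973/6) = 127463/6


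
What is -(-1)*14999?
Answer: 14999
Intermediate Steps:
-(-1)*14999 = -1*(-14999) = 14999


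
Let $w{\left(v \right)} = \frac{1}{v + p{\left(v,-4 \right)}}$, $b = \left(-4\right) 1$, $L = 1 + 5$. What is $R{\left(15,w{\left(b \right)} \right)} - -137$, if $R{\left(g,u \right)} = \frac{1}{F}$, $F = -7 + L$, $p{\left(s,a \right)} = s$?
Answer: $136$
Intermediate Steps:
$L = 6$
$b = -4$
$F = -1$ ($F = -7 + 6 = -1$)
$w{\left(v \right)} = \frac{1}{2 v}$ ($w{\left(v \right)} = \frac{1}{v + v} = \frac{1}{2 v}$)
$R{\left(g,u \right)} = -1$ ($R{\left(g,u \right)} = \frac{1}{-1} = -1$)
$R{\left(15,w{\left(b \right)} \right)} - -137 = -1 - -137 = -1 + 137 = 136$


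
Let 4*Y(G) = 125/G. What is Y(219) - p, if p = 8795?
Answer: -7704295/876 ≈ -8794.9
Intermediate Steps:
Y(G) = 125/(4*G) (Y(G) = (125/G)/4 = 125/(4*G))
Y(219) - p = (125/4)/219 - 1*8795 = (125/4)*(1/219) - 8795 = 125/876 - 8795 = -7704295/876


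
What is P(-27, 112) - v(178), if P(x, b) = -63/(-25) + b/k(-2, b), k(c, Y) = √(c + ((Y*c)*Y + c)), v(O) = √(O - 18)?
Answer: 63/25 - 4*√10 - 56*I*√697/2091 ≈ -10.129 - 0.70705*I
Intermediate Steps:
v(O) = √(-18 + O)
k(c, Y) = √(2*c + c*Y²) (k(c, Y) = √(c + (c*Y² + c)) = √(c + (c + c*Y²)) = √(2*c + c*Y²))
P(x, b) = 63/25 + b/√(-4 - 2*b²) (P(x, b) = -63/(-25) + b/(√(-2*(2 + b²))) = -63*(-1/25) + b/(√(-4 - 2*b²)) = 63/25 + b/√(-4 - 2*b²))
P(-27, 112) - v(178) = (63/25 + (½)*112*√2/√(-2 - 1*112²)) - √(-18 + 178) = (63/25 + (½)*112*√2/√(-2 - 1*12544)) - √160 = (63/25 + (½)*112*√2/√(-2 - 12544)) - 4*√10 = (63/25 + (½)*112*√2/√(-12546)) - 4*√10 = (63/25 + (½)*112*√2*(-I*√1394/4182)) - 4*√10 = (63/25 - 56*I*√697/2091) - 4*√10 = 63/25 - 4*√10 - 56*I*√697/2091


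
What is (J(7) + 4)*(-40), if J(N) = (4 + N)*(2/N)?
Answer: -2000/7 ≈ -285.71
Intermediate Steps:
J(N) = 2*(4 + N)/N
(J(7) + 4)*(-40) = ((2 + 8/7) + 4)*(-40) = (22/7 + 4)*(-40) = (50/7)*(-40) = -2000/7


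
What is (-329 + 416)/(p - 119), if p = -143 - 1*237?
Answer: -87/499 ≈ -0.17435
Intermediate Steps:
p = -380 (p = -143 - 237 = -380)
(-329 + 416)/(p - 119) = (-329 + 416)/(-380 - 119) = 87/(-499) = 87*(-1/499) = -87/499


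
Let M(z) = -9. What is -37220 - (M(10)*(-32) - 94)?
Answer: -37414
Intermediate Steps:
-37220 - (M(10)*(-32) - 94) = -37220 - (-9*(-32) - 94) = -37220 - (288 - 94) = -37220 - 1*194 = -37220 - 194 = -37414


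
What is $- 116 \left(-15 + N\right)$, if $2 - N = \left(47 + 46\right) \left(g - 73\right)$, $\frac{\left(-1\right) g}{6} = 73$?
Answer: $-5511160$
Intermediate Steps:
$g = -438$ ($g = \left(-6\right) 73 = -438$)
$N = 47525$ ($N = 2 - \left(47 + 46\right) \left(-438 - 73\right) = 2 - 93 \left(-511\right) = 2 - -47523 = 2 + 47523 = 47525$)
$- 116 \left(-15 + N\right) = - 116 \left(-15 + 47525\right) = \left(-116\right) 47510 = -5511160$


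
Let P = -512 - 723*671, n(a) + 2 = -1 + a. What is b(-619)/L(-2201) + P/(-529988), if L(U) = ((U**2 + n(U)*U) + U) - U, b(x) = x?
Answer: 4708196898653/5138448305140 ≈ 0.91627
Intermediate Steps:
n(a) = -3 + a (n(a) = -2 + (-1 + a) = -3 + a)
P = -485645 (P = -512 - 485133 = -485645)
L(U) = U**2 + U*(-3 + U) (L(U) = ((U**2 + (-3 + U)*U) + U) - U = ((U**2 + U*(-3 + U)) + U) - U = (U + U**2 + U*(-3 + U)) - U = U**2 + U*(-3 + U))
b(-619)/L(-2201) + P/(-529988) = -619*(-1/(2201*(-3 + 2*(-2201)))) - 485645/(-529988) = -619*(-1/(2201*(-3 - 4402))) - 485645*(-1/529988) = -619/((-2201*(-4405))) + 485645/529988 = -619/9695405 + 485645/529988 = 4708196898653/5138448305140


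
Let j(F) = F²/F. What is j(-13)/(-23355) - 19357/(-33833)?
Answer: 452522564/790169715 ≈ 0.57269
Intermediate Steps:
j(F) = F
j(-13)/(-23355) - 19357/(-33833) = -13/(-23355) - 19357/(-33833) = -13*(-1/23355) - 19357*(-1/33833) = 13/23355 + 19357/33833 = 452522564/790169715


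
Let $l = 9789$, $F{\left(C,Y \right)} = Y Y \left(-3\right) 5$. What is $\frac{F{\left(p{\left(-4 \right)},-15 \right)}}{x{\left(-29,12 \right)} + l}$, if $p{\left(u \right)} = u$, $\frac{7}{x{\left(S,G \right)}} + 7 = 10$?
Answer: $- \frac{10125}{29374} \approx -0.34469$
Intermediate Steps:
$x{\left(S,G \right)} = \frac{7}{3}$ ($x{\left(S,G \right)} = \frac{7}{-7 + 10} = \frac{7}{3}$)
$F{\left(C,Y \right)} = - 15 Y^{2}$ ($F{\left(C,Y \right)} = Y^{2} \left(-3\right) 5 = - 3 Y^{2} \cdot 5 = - 15 Y^{2}$)
$\frac{F{\left(p{\left(-4 \right)},-15 \right)}}{x{\left(-29,12 \right)} + l} = \frac{\left(-15\right) \left(-15\right)^{2}}{\frac{7}{3} + 9789} = \frac{\left(-15\right) 225}{\frac{29374}{3}} = \frac{3}{29374} \left(-3375\right) = - \frac{10125}{29374}$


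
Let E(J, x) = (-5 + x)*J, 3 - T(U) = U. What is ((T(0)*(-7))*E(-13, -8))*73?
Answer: -259077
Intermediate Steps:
T(U) = 3 - U
E(J, x) = J*(-5 + x)
((T(0)*(-7))*E(-13, -8))*73 = (((3 - 1*0)*(-7))*(-13*(-5 - 8)))*73 = (((3 + 0)*(-7))*(-13*(-13)))*73 = ((3*(-7))*169)*73 = -21*169*73 = -3549*73 = -259077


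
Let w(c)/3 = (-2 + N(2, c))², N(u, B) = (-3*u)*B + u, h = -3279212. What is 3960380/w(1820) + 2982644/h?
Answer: -13175271910303/14663783468880 ≈ -0.89849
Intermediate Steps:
N(u, B) = u - 3*B*u (N(u, B) = -3*B*u + u = u - 3*B*u)
w(c) = 108*c² (w(c) = 3*(-2 + 2*(1 - 3*c))² = 3*(-2 + (2 - 6*c))² = 3*(-6*c)² = 3*(36*c²) = 108*c²)
3960380/w(1820) + 2982644/h = 3960380/((108*1820²)) + 2982644/(-3279212) = 3960380/((108*3312400)) + 2982644*(-1/3279212) = 3960380/357739200 - 745661/819803 = 3960380*(1/357739200) - 745661/819803 = 198019/17886960 - 745661/819803 = -13175271910303/14663783468880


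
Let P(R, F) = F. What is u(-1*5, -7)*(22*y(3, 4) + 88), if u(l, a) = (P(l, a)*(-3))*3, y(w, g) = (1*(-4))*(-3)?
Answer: 22176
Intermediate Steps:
y(w, g) = 12 (y(w, g) = -4*(-3) = 12)
u(l, a) = -9*a (u(l, a) = (a*(-3))*3 = -3*a*3 = -9*a)
u(-1*5, -7)*(22*y(3, 4) + 88) = (-9*(-7))*(22*12 + 88) = 63*(264 + 88) = 63*352 = 22176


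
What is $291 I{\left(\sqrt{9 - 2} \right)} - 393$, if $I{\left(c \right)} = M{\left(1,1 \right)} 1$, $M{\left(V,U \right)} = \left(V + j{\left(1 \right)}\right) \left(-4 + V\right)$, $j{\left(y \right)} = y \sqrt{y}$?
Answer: $-2139$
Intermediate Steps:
$j{\left(y \right)} = y^{\frac{3}{2}}$
$M{\left(V,U \right)} = \left(1 + V\right) \left(-4 + V\right)$ ($M{\left(V,U \right)} = \left(V + 1^{\frac{3}{2}}\right) \left(-4 + V\right) = \left(V + 1\right) \left(-4 + V\right) = \left(1 + V\right) \left(-4 + V\right)$)
$I{\left(c \right)} = -6$ ($I{\left(c \right)} = \left(-4 + 1^{2} - 3\right) 1 = \left(-4 + 1 - 3\right) 1 = \left(-6\right) 1 = -6$)
$291 I{\left(\sqrt{9 - 2} \right)} - 393 = 291 \left(-6\right) - 393 = -1746 - 393 = -2139$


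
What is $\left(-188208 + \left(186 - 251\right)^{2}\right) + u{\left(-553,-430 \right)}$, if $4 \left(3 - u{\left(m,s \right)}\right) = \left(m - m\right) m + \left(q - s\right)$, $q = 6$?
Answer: $-184089$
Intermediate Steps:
$u{\left(m,s \right)} = \frac{3}{2} + \frac{s}{4}$ ($u{\left(m,s \right)} = 3 - \frac{\left(m - m\right) m - \left(-6 + s\right)}{4} = 3 - \frac{0 m - \left(-6 + s\right)}{4} = 3 - \frac{0 - \left(-6 + s\right)}{4} = 3 - \frac{6 - s}{4} = 3 + \left(- \frac{3}{2} + \frac{s}{4}\right) = \frac{3}{2} + \frac{s}{4}$)
$\left(-188208 + \left(186 - 251\right)^{2}\right) + u{\left(-553,-430 \right)} = \left(-188208 + \left(186 - 251\right)^{2}\right) + \left(\frac{3}{2} + \frac{1}{4} \left(-430\right)\right) = \left(-188208 + \left(-65\right)^{2}\right) + \left(\frac{3}{2} - \frac{215}{2}\right) = \left(-188208 + 4225\right) - 106 = -183983 - 106 = -184089$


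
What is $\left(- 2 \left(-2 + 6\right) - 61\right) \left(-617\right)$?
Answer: $42573$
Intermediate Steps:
$\left(- 2 \left(-2 + 6\right) - 61\right) \left(-617\right) = \left(\left(-2\right) 4 - 61\right) \left(-617\right) = \left(-8 - 61\right) \left(-617\right) = \left(-69\right) \left(-617\right) = 42573$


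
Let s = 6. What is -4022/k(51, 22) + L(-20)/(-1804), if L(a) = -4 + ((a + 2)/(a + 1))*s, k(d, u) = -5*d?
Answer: 34462478/2185095 ≈ 15.772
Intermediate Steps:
L(a) = -4 + 6*(2 + a)/(1 + a) (L(a) = -4 + ((a + 2)/(a + 1))*6 = -4 + ((2 + a)/(1 + a))*6 = -4 + 6*(2 + a)/(1 + a))
-4022/k(51, 22) + L(-20)/(-1804) = -4022/((-5*51)) + (2*(4 - 20)/(1 - 20))/(-1804) = -4022/(-255) + (2*(-16)/(-19))*(-1/1804) = -4022*(-1/255) + (2*(-1/19)*(-16))*(-1/1804) = 4022/255 + (32/19)*(-1/1804) = 4022/255 - 8/8569 = 34462478/2185095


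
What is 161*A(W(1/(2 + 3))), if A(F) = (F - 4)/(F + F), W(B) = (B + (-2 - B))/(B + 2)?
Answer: 4347/10 ≈ 434.70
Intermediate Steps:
W(B) = -2/(2 + B)
A(F) = (-4 + F)/(2*F) (A(F) = (-4 + F)/((2*F)) = (-4 + F)*(1/(2*F)) = (-4 + F)/(2*F))
161*A(W(1/(2 + 3))) = 161*((-4 - 2/(2 + 1/(2 + 3)))/(2*((-2/(2 + 1/(2 + 3)))))) = 161*((-4 - 2/(2 + 1/5))/(2*((-2/(2 + 1/5))))) = 161*((-4 - 2/(2 + ⅕))/(2*((-2/(2 + ⅕))))) = 161*((-4 - 2/11/5)/(2*((-2/11/5)))) = 161*((-4 - 2*5/11)/(2*((-2*5/11)))) = 161*((-4 - 10/11)/(2*(-10/11))) = 161*((½)*(-11/10)*(-54/11)) = 161*(27/10) = 4347/10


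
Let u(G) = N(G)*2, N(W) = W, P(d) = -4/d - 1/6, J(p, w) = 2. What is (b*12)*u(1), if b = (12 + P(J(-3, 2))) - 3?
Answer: 164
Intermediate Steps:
P(d) = -⅙ - 4/d (P(d) = -4/d - 1*⅙ = -4/d - ⅙ = -⅙ - 4/d)
u(G) = 2*G (u(G) = G*2 = 2*G)
b = 41/6 (b = (12 + (⅙)*(-24 - 1*2)/2) - 3 = (12 + (⅙)*(½)*(-24 - 2)) - 3 = (12 + (⅙)*(½)*(-26)) - 3 = (12 - 13/6) - 3 = 59/6 - 3 = 41/6 ≈ 6.8333)
(b*12)*u(1) = ((41/6)*12)*(2*1) = 82*2 = 164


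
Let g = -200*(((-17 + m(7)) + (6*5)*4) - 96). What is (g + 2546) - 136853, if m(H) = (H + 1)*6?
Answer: -145307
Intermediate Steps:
m(H) = 6 + 6*H (m(H) = (1 + H)*6 = 6 + 6*H)
g = -11000 (g = -200*(((-17 + (6 + 6*7)) + (6*5)*4) - 96) = -200*(((-17 + (6 + 42)) + 30*4) - 96) = -200*(((-17 + 48) + 120) - 96) = -200*((31 + 120) - 96) = -200*(151 - 96) = -200*55 = -11000)
(g + 2546) - 136853 = (-11000 + 2546) - 136853 = -8454 - 136853 = -145307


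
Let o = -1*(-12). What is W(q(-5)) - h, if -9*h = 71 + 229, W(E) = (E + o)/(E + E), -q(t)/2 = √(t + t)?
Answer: 203/6 + 3*I*√10/10 ≈ 33.833 + 0.94868*I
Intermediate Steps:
o = 12
q(t) = -2*√2*√t (q(t) = -2*√(t + t) = -2*√2*√t)
W(E) = (12 + E)/(2*E) (W(E) = (E + 12)/(E + E) = (12 + E)/((2*E)) = (12 + E)*(1/(2*E)) = (12 + E)/(2*E))
h = -100/3 (h = -(71 + 229)/9 = -⅑*300 = -100/3 ≈ -33.333)
W(q(-5)) - h = (12 - 2*√2*√(-5))/(2*((-2*√2*√(-5)))) - 1*(-100/3) = (12 - 2*√2*I*√5)/(2*((-2*√2*I*√5))) + 100/3 = (12 - 2*I*√10)/(2*((-2*I*√10))) + 100/3 = (I*√10/20)*(12 - 2*I*√10)/2 + 100/3 = I*√10*(12 - 2*I*√10)/40 + 100/3 = 100/3 + I*√10*(12 - 2*I*√10)/40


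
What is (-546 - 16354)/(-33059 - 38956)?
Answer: 3380/14403 ≈ 0.23467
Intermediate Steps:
(-546 - 16354)/(-33059 - 38956) = -16900/(-72015) = -16900*(-1/72015) = 3380/14403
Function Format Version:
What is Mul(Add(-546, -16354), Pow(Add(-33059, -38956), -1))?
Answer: Rational(3380, 14403) ≈ 0.23467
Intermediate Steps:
Mul(Add(-546, -16354), Pow(Add(-33059, -38956), -1)) = Mul(-16900, Pow(-72015, -1)) = Mul(-16900, Rational(-1, 72015)) = Rational(3380, 14403)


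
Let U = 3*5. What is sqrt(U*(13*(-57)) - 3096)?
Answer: 3*I*sqrt(1579) ≈ 119.21*I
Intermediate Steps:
U = 15
sqrt(U*(13*(-57)) - 3096) = sqrt(15*(13*(-57)) - 3096) = sqrt(15*(-741) - 3096) = sqrt(-11115 - 3096) = sqrt(-14211) = 3*I*sqrt(1579)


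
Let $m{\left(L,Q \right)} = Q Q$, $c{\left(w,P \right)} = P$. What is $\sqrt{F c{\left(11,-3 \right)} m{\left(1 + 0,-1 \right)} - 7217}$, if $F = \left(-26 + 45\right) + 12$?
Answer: $i \sqrt{7310} \approx 85.499 i$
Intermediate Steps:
$F = 31$ ($F = 19 + 12 = 31$)
$m{\left(L,Q \right)} = Q^{2}$
$\sqrt{F c{\left(11,-3 \right)} m{\left(1 + 0,-1 \right)} - 7217} = \sqrt{31 \left(-3\right) \left(-1\right)^{2} - 7217} = \sqrt{\left(-93\right) 1 - 7217} = \sqrt{-93 - 7217} = \sqrt{-7310} = i \sqrt{7310}$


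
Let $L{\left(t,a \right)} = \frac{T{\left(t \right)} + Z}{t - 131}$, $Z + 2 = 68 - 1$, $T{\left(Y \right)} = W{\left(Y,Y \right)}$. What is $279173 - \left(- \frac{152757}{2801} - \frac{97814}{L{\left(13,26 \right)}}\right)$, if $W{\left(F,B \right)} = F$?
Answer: $\frac{14337893044}{109239} \approx 1.3125 \cdot 10^{5}$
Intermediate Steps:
$T{\left(Y \right)} = Y$
$Z = 65$ ($Z = -2 + \left(68 - 1\right) = -2 + 67 = 65$)
$L{\left(t,a \right)} = \frac{65 + t}{-131 + t}$ ($L{\left(t,a \right)} = \frac{t + 65}{t - 131} = \frac{65 + t}{-131 + t}$)
$279173 - \left(- \frac{152757}{2801} - \frac{97814}{L{\left(13,26 \right)}}\right) = 279173 - \left(- \frac{152757}{2801} - \frac{97814}{\frac{1}{-131 + 13} \left(65 + 13\right)}\right) = 279173 - \left(\left(-152757\right) \frac{1}{2801} - \frac{97814}{\frac{1}{-118} \cdot 78}\right) = 279173 - \left(- \frac{152757}{2801} - \frac{97814}{\left(- \frac{1}{118}\right) 78}\right) = 279173 - \left(- \frac{152757}{2801} - \frac{97814}{- \frac{39}{59}}\right) = 279173 - \left(- \frac{152757}{2801} - - \frac{5771026}{39}\right) = 279173 - \left(- \frac{152757}{2801} + \frac{5771026}{39}\right) = 279173 - \frac{16158686303}{109239} = \frac{14337893044}{109239}$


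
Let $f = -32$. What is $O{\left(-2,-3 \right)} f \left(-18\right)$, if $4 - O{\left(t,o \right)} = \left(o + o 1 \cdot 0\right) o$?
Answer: $-2880$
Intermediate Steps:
$O{\left(t,o \right)} = 4 - o^{2}$ ($O{\left(t,o \right)} = 4 - \left(o + o 1 \cdot 0\right) o = 4 - \left(o + o 0\right) o = 4 - \left(o + 0\right) o = 4 - o o = 4 - o^{2}$)
$O{\left(-2,-3 \right)} f \left(-18\right) = \left(4 - \left(-3\right)^{2}\right) \left(-32\right) \left(-18\right) = \left(4 - 9\right) \left(-32\right) \left(-18\right) = \left(-5\right) \left(-32\right) \left(-18\right) = 160 \left(-18\right) = -2880$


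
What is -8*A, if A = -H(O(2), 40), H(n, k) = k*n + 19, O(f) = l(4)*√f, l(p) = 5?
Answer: 152 + 1600*√2 ≈ 2414.7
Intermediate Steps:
O(f) = 5*√f
H(n, k) = 19 + k*n
A = -19 - 200*√2 (A = -(19 + 40*(5*√2)) = -(19 + 200*√2) = -19 - 200*√2 ≈ -301.84)
-8*A = -8*(-19 - 200*√2) = 152 + 1600*√2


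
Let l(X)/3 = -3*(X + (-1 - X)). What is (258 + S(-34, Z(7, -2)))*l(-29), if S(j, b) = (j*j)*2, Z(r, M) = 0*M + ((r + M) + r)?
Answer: 23130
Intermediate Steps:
Z(r, M) = M + 2*r (Z(r, M) = 0 + ((M + r) + r) = 0 + (M + 2*r) = M + 2*r)
l(X) = 9 (l(X) = 3*(-3*(X + (-1 - X))) = 3*(-3*(-1)) = 3*3 = 9)
S(j, b) = 2*j**2 (S(j, b) = j**2*2 = 2*j**2)
(258 + S(-34, Z(7, -2)))*l(-29) = (258 + 2*(-34)**2)*9 = (258 + 2*1156)*9 = (258 + 2312)*9 = 2570*9 = 23130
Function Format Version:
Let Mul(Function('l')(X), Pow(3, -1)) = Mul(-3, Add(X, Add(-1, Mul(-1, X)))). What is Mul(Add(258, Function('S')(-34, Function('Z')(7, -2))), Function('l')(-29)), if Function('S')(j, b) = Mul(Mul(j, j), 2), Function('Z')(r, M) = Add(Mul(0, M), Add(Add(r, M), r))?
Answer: 23130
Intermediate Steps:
Function('Z')(r, M) = Add(M, Mul(2, r)) (Function('Z')(r, M) = Add(0, Add(Add(M, r), r)) = Add(0, Add(M, Mul(2, r))) = Add(M, Mul(2, r)))
Function('l')(X) = 9 (Function('l')(X) = Mul(3, Mul(-3, Add(X, Add(-1, Mul(-1, X))))) = Mul(3, Mul(-3, -1)) = Mul(3, 3) = 9)
Function('S')(j, b) = Mul(2, Pow(j, 2)) (Function('S')(j, b) = Mul(Pow(j, 2), 2) = Mul(2, Pow(j, 2)))
Mul(Add(258, Function('S')(-34, Function('Z')(7, -2))), Function('l')(-29)) = Mul(Add(258, Mul(2, Pow(-34, 2))), 9) = Mul(Add(258, Mul(2, 1156)), 9) = Mul(Add(258, 2312), 9) = Mul(2570, 9) = 23130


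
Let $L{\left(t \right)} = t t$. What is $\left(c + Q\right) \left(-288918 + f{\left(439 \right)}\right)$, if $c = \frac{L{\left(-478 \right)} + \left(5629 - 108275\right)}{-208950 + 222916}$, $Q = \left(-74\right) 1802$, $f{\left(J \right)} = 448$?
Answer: $\frac{268596195417550}{6983} \approx 3.8464 \cdot 10^{10}$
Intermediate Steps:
$L{\left(t \right)} = t^{2}$
$Q = -133348$
$c = \frac{62919}{6983}$ ($c = \frac{\left(-478\right)^{2} + \left(5629 - 108275\right)}{-208950 + 222916} = \frac{228484 + \left(5629 - 108275\right)}{13966} = \left(228484 - 102646\right) \frac{1}{13966} = 125838 \cdot \frac{1}{13966} = \frac{62919}{6983} \approx 9.0103$)
$\left(c + Q\right) \left(-288918 + f{\left(439 \right)}\right) = \left(\frac{62919}{6983} - 133348\right) \left(-288918 + 448\right) = \left(- \frac{931106165}{6983}\right) \left(-288470\right) = \frac{268596195417550}{6983}$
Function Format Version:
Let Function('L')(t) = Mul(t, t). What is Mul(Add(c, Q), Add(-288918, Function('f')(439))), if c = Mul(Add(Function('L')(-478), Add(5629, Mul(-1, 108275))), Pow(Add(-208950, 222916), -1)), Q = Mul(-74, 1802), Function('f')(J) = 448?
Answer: Rational(268596195417550, 6983) ≈ 3.8464e+10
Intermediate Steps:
Function('L')(t) = Pow(t, 2)
Q = -133348
c = Rational(62919, 6983) (c = Mul(Add(Pow(-478, 2), Add(5629, Mul(-1, 108275))), Pow(Add(-208950, 222916), -1)) = Mul(Add(228484, Add(5629, -108275)), Pow(13966, -1)) = Mul(Add(228484, -102646), Rational(1, 13966)) = Mul(125838, Rational(1, 13966)) = Rational(62919, 6983) ≈ 9.0103)
Mul(Add(c, Q), Add(-288918, Function('f')(439))) = Mul(Add(Rational(62919, 6983), -133348), Add(-288918, 448)) = Mul(Rational(-931106165, 6983), -288470) = Rational(268596195417550, 6983)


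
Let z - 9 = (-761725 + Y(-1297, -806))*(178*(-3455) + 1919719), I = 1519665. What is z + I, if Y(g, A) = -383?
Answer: -994342889058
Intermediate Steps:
z = -994344408723 (z = 9 + (-761725 - 383)*(178*(-3455) + 1919719) = 9 - 762108*(-614990 + 1919719) = 9 - 762108*1304729 = 9 - 994344408732 = -994344408723)
z + I = -994344408723 + 1519665 = -994342889058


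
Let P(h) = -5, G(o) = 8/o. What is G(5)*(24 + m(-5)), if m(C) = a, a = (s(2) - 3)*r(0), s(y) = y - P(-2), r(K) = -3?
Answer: 96/5 ≈ 19.200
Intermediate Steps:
s(y) = 5 + y (s(y) = y - 1*(-5) = y + 5 = 5 + y)
a = -12 (a = ((5 + 2) - 3)*(-3) = (7 - 3)*(-3) = 4*(-3) = -12)
m(C) = -12
G(5)*(24 + m(-5)) = (8/5)*(24 - 12) = (8*(⅕))*12 = (8/5)*12 = 96/5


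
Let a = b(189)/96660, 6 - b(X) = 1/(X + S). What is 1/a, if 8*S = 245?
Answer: 84915810/5267 ≈ 16122.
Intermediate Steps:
S = 245/8 (S = (⅛)*245 = 245/8 ≈ 30.625)
b(X) = 6 - 1/(245/8 + X) (b(X) = 6 - 1/(X + 245/8) = 6 - 1/(245/8 + X))
a = 5267/84915810 (a = (2*(731 + 24*189)/(245 + 8*189))/96660 = (2*(731 + 4536)/(245 + 1512))*(1/96660) = (2*5267/1757)*(1/96660) = (2*(1/1757)*5267)*(1/96660) = (10534/1757)*(1/96660) = 5267/84915810 ≈ 6.2026e-5)
1/a = 1/(5267/84915810) = 84915810/5267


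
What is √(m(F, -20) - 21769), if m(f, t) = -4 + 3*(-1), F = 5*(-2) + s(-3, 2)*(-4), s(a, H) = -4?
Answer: 4*I*√1361 ≈ 147.57*I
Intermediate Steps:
F = 6 (F = 5*(-2) - 4*(-4) = -10 + 16 = 6)
m(f, t) = -7 (m(f, t) = -4 - 3 = -7)
√(m(F, -20) - 21769) = √(-7 - 21769) = √(-21776) = 4*I*√1361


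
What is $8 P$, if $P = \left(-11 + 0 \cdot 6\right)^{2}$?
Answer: $968$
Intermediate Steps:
$P = 121$ ($P = \left(-11 + 0\right)^{2} = \left(-11\right)^{2} = 121$)
$8 P = 8 \cdot 121 = 968$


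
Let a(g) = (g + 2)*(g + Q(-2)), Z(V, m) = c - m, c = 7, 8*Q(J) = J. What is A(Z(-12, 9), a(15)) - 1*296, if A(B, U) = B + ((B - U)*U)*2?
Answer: -1016417/8 ≈ -1.2705e+5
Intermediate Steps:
Q(J) = J/8
Z(V, m) = 7 - m
a(g) = (2 + g)*(-1/4 + g) (a(g) = (g + 2)*(g + (1/8)*(-2)) = (2 + g)*(g - 1/4) = (2 + g)*(-1/4 + g))
A(B, U) = B + 2*U*(B - U) (A(B, U) = B + (U*(B - U))*2 = B + 2*U*(B - U))
A(Z(-12, 9), a(15)) - 1*296 = ((7 - 1*9) - 2*(-1/2 + 15**2 + (7/4)*15)**2 + 2*(7 - 1*9)*(-1/2 + 15**2 + (7/4)*15)) - 1*296 = ((7 - 9) - 2*(-1/2 + 225 + 105/4)**2 + 2*(7 - 9)*(-1/2 + 225 + 105/4)) - 296 = (-2 - 2*(1003/4)**2 + 2*(-2)*(1003/4)) - 296 = (-2 - 2*1006009/16 - 1003) - 296 = (-2 - 1006009/8 - 1003) - 296 = -1014049/8 - 296 = -1016417/8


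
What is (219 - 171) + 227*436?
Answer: 99020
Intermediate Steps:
(219 - 171) + 227*436 = 48 + 98972 = 99020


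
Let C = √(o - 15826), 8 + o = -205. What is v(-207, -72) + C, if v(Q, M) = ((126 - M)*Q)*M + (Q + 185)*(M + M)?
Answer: 2954160 + I*√16039 ≈ 2.9542e+6 + 126.65*I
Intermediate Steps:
o = -213 (o = -8 - 205 = -213)
C = I*√16039 (C = √(-213 - 15826) = √(-16039) = I*√16039 ≈ 126.65*I)
v(Q, M) = 2*M*(185 + Q) + M*Q*(126 - M) (v(Q, M) = (Q*(126 - M))*M + (185 + Q)*(2*M) = M*Q*(126 - M) + 2*M*(185 + Q) = 2*M*(185 + Q) + M*Q*(126 - M))
v(-207, -72) + C = -72*(370 + 128*(-207) - 1*(-72)*(-207)) + I*√16039 = -72*(370 - 26496 - 14904) + I*√16039 = -72*(-41030) + I*√16039 = 2954160 + I*√16039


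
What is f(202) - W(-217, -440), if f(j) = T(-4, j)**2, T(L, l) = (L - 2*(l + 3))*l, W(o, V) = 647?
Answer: 6993641737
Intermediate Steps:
T(L, l) = l*(-6 + L - 2*l) (T(L, l) = (L - 2*(3 + l))*l = (L + (-6 - 2*l))*l = (-6 + L - 2*l)*l = l*(-6 + L - 2*l))
f(j) = j**2*(-10 - 2*j)**2 (f(j) = (j*(-6 - 4 - 2*j))**2 = (j*(-10 - 2*j))**2 = j**2*(-10 - 2*j)**2)
f(202) - W(-217, -440) = 4*202**2*(5 + 202)**2 - 1*647 = 4*40804*207**2 - 647 = 4*40804*42849 - 647 = 6993642384 - 647 = 6993641737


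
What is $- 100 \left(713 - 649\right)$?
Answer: $-6400$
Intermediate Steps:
$- 100 \left(713 - 649\right) = \left(-100\right) 64 = -6400$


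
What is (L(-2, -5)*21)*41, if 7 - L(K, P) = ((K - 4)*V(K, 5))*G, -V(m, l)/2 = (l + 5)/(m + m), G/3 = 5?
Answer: 393477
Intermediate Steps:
G = 15 (G = 3*5 = 15)
V(m, l) = -(5 + l)/m (V(m, l) = -2*(l + 5)/(m + m) = -2*(5 + l)/(2*m) = -2*(5 + l)*1/(2*m) = -(5 + l)/m)
L(K, P) = 7 + 150*(-4 + K)/K (L(K, P) = 7 - (K - 4)*((-5 - 1*5)/K)*15 = 7 - (-4 + K)*((-5 - 5)/K)*15 = 7 - (-4 + K)*(-10/K)*15 = 7 - (-10*(-4 + K)/K)*15 = 7 - (-150)*(-4 + K)/K = 7 + 150*(-4 + K)/K)
(L(-2, -5)*21)*41 = ((157 - 600/(-2))*21)*41 = ((157 - 600*(-½))*21)*41 = ((157 + 300)*21)*41 = (457*21)*41 = 9597*41 = 393477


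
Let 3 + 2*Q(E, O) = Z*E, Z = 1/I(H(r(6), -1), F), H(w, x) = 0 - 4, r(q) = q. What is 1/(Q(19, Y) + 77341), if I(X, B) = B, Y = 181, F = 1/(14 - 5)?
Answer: 1/77425 ≈ 1.2916e-5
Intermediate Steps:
H(w, x) = -4
F = 1/9 ≈ 0.11111
Z = 9 (Z = 1/(1/9) = 9)
Q(E, O) = -3/2 + 9*E/2 (Q(E, O) = -3/2 + (9*E)/2 = -3/2 + 9*E/2)
1/(Q(19, Y) + 77341) = 1/((-3/2 + (9/2)*19) + 77341) = 1/((-3/2 + 171/2) + 77341) = 1/(84 + 77341) = 1/77425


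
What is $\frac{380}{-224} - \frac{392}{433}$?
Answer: $- \frac{63087}{24248} \approx -2.6017$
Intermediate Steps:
$\frac{380}{-224} - \frac{392}{433} = 380 \left(- \frac{1}{224}\right) - \frac{392}{433} = - \frac{95}{56} - \frac{392}{433} = - \frac{63087}{24248}$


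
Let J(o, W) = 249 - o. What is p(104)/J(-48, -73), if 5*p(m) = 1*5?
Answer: 1/297 ≈ 0.0033670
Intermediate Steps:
p(m) = 1 (p(m) = (1*5)/5 = (⅕)*5 = 1)
p(104)/J(-48, -73) = 1/(249 - 1*(-48)) = 1/(249 + 48) = 1/297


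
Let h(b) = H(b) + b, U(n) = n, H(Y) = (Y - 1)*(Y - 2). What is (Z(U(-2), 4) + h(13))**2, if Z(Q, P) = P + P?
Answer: 23409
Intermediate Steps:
H(Y) = (-1 + Y)*(-2 + Y)
Z(Q, P) = 2*P
h(b) = 2 + b**2 - 2*b (h(b) = (2 + b**2 - 3*b) + b = 2 + b**2 - 2*b)
(Z(U(-2), 4) + h(13))**2 = (2*4 + (2 + 13**2 - 2*13))**2 = (8 + (2 + 169 - 26))**2 = (8 + 145)**2 = 153**2 = 23409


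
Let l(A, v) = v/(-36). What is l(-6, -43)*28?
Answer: 301/9 ≈ 33.444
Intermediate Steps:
l(A, v) = -v/36 (l(A, v) = v*(-1/36) = -v/36)
l(-6, -43)*28 = -1/36*(-43)*28 = (43/36)*28 = 301/9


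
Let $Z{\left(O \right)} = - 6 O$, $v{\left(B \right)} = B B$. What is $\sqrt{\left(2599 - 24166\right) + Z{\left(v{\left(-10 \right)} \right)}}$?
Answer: $3 i \sqrt{2463} \approx 148.89 i$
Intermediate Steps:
$v{\left(B \right)} = B^{2}$
$\sqrt{\left(2599 - 24166\right) + Z{\left(v{\left(-10 \right)} \right)}} = \sqrt{\left(2599 - 24166\right) - 6 \left(-10\right)^{2}} = \sqrt{-21567 - 600} = \sqrt{-22167} = 3 i \sqrt{2463}$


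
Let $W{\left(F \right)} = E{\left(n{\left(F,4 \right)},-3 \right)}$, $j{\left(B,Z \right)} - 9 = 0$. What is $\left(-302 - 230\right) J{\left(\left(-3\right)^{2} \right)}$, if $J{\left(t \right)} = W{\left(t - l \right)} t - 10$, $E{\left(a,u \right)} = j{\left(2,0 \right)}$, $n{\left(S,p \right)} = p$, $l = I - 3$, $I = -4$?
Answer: $-37772$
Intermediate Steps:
$l = -7$ ($l = -4 - 3 = -7$)
$j{\left(B,Z \right)} = 9$ ($j{\left(B,Z \right)} = 9 + 0 = 9$)
$E{\left(a,u \right)} = 9$
$W{\left(F \right)} = 9$
$J{\left(t \right)} = -10 + 9 t$ ($J{\left(t \right)} = 9 t - 10 = -10 + 9 t$)
$\left(-302 - 230\right) J{\left(\left(-3\right)^{2} \right)} = \left(-302 - 230\right) \left(-10 + 9 \left(-3\right)^{2}\right) = \left(-302 - 230\right) \left(-10 + 9 \cdot 9\right) = - 532 \left(-10 + 81\right) = \left(-532\right) 71 = -37772$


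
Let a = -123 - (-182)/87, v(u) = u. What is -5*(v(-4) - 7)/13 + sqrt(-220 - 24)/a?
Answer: 55/13 - 174*I*sqrt(61)/10519 ≈ 4.2308 - 0.12919*I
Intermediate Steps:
a = -10519/87 (a = -123 - (-182)/87 = -123 - 1*(-182/87) = -123 + 182/87 = -10519/87 ≈ -120.91)
-5*(v(-4) - 7)/13 + sqrt(-220 - 24)/a = -5*(-4 - 7)/13 + sqrt(-220 - 24)/(-10519/87) = -5*(-11)*(1/13) + sqrt(-244)*(-87/10519) = 55*(1/13) + (2*I*sqrt(61))*(-87/10519) = 55/13 - 174*I*sqrt(61)/10519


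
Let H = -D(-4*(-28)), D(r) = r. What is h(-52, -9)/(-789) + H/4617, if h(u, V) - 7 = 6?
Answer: -49463/1214271 ≈ -0.040735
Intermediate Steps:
h(u, V) = 13 (h(u, V) = 7 + 6 = 13)
H = -112 (H = -(-4)*(-28) = -1*112 = -112)
h(-52, -9)/(-789) + H/4617 = 13/(-789) - 112/4617 = 13*(-1/789) - 112*1/4617 = -13/789 - 112/4617 = -49463/1214271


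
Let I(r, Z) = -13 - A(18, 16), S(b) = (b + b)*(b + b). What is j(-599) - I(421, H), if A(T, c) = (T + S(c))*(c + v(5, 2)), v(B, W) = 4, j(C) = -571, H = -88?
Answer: 20282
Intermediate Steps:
S(b) = 4*b² (S(b) = (2*b)*(2*b) = 4*b²)
A(T, c) = (4 + c)*(T + 4*c²) (A(T, c) = (T + 4*c²)*(c + 4) = (T + 4*c²)*(4 + c) = (4 + c)*(T + 4*c²))
I(r, Z) = -20853 (I(r, Z) = -13 - (4*18 + 4*16³ + 16*16² + 18*16) = -13 - (72 + 4*4096 + 16*256 + 288) = -13 - (72 + 16384 + 4096 + 288) = -13 - 1*20840 = -13 - 20840 = -20853)
j(-599) - I(421, H) = -571 - 1*(-20853) = -571 + 20853 = 20282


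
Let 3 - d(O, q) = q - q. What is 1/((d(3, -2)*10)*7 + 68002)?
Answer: 1/68212 ≈ 1.4660e-5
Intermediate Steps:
d(O, q) = 3 (d(O, q) = 3 - (q - q) = 3 - 1*0 = 3 + 0 = 3)
1/((d(3, -2)*10)*7 + 68002) = 1/((3*10)*7 + 68002) = 1/(30*7 + 68002) = 1/(210 + 68002) = 1/68212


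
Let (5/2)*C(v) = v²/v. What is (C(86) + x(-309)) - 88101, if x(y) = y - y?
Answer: -440333/5 ≈ -88067.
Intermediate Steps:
x(y) = 0
C(v) = 2*v/5 (C(v) = 2*(v²/v)/5 = 2*v/5)
(C(86) + x(-309)) - 88101 = ((⅖)*86 + 0) - 88101 = (172/5 + 0) - 88101 = 172/5 - 88101 = -440333/5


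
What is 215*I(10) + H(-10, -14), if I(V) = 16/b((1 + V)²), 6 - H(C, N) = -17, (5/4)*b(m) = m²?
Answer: 341043/14641 ≈ 23.294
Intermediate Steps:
b(m) = 4*m²/5
H(C, N) = 23 (H(C, N) = 6 - 1*(-17) = 6 + 17 = 23)
I(V) = 20/(1 + V)⁴ (I(V) = 16/((4*((1 + V)²)²/5)) = 16/((4*(1 + V)⁴/5)) = 16*(5/(4*(1 + V)⁴)) = 20/(1 + V)⁴)
215*I(10) + H(-10, -14) = 215*(20/(1 + 10)⁴) + 23 = 215*(20/11⁴) + 23 = 215*(20*(1/14641)) + 23 = 215*(20/14641) + 23 = 4300/14641 + 23 = 341043/14641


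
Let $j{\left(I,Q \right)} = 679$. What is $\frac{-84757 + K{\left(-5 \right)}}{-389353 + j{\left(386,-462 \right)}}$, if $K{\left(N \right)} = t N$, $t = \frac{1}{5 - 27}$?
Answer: $\frac{1864649}{8550828} \approx 0.21807$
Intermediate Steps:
$t = - \frac{1}{22}$ ($t = \frac{1}{-22} = - \frac{1}{22} \approx -0.045455$)
$K{\left(N \right)} = - \frac{N}{22}$
$\frac{-84757 + K{\left(-5 \right)}}{-389353 + j{\left(386,-462 \right)}} = \frac{-84757 - - \frac{5}{22}}{-389353 + 679} = \frac{-84757 + \frac{5}{22}}{-388674} = \left(- \frac{1864649}{22}\right) \left(- \frac{1}{388674}\right) = \frac{1864649}{8550828}$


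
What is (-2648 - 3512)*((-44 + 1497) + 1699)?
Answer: -19416320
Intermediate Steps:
(-2648 - 3512)*((-44 + 1497) + 1699) = -6160*(1453 + 1699) = -6160*3152 = -19416320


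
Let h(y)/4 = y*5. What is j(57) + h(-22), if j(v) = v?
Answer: -383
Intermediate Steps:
h(y) = 20*y (h(y) = 4*(y*5) = 4*(5*y) = 20*y)
j(57) + h(-22) = 57 + 20*(-22) = 57 - 440 = -383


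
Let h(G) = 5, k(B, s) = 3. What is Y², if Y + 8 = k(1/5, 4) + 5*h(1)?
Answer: 400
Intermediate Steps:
Y = 20 (Y = -8 + (3 + 5*5) = -8 + (3 + 25) = -8 + 28 = 20)
Y² = 20² = 400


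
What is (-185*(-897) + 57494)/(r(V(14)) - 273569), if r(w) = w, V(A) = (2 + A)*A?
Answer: -223439/273345 ≈ -0.81742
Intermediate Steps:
V(A) = A*(2 + A)
(-185*(-897) + 57494)/(r(V(14)) - 273569) = (-185*(-897) + 57494)/(14*(2 + 14) - 273569) = (165945 + 57494)/(14*16 - 273569) = 223439/(224 - 273569) = 223439/(-273345) = 223439*(-1/273345) = -223439/273345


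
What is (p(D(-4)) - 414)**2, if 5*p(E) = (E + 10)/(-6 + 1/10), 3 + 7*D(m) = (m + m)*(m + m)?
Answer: 29324507536/170569 ≈ 1.7192e+5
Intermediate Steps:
D(m) = -3/7 + 4*m**2/7 (D(m) = -3/7 + ((m + m)*(m + m))/7 = -3/7 + ((2*m)*(2*m))/7 = -3/7 + (4*m**2)/7 = -3/7 + 4*m**2/7)
p(E) = -20/59 - 2*E/59 (p(E) = ((E + 10)/(-6 + 1/10))/5 = ((10 + E)/(-6 + 1/10))/5 = ((10 + E)/(-59/10))/5 = ((10 + E)*(-10/59))/5 = (-100/59 - 10*E/59)/5 = -20/59 - 2*E/59)
(p(D(-4)) - 414)**2 = ((-20/59 - 2*(-3/7 + (4/7)*(-4)**2)/59) - 414)**2 = ((-20/59 - 2*(-3/7 + (4/7)*16)/59) - 414)**2 = ((-20/59 - 2*(-3/7 + 64/7)/59) - 414)**2 = ((-20/59 - 2/59*61/7) - 414)**2 = ((-20/59 - 122/413) - 414)**2 = (-262/413 - 414)**2 = (-171244/413)**2 = 29324507536/170569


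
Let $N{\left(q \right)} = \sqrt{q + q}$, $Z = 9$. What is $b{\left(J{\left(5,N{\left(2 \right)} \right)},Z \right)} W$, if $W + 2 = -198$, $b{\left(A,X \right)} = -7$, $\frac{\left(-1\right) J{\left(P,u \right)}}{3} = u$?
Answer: $1400$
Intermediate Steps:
$N{\left(q \right)} = \sqrt{2} \sqrt{q}$ ($N{\left(q \right)} = \sqrt{2 q} = \sqrt{2} \sqrt{q}$)
$J{\left(P,u \right)} = - 3 u$
$W = -200$ ($W = -2 - 198 = -200$)
$b{\left(J{\left(5,N{\left(2 \right)} \right)},Z \right)} W = \left(-7\right) \left(-200\right) = 1400$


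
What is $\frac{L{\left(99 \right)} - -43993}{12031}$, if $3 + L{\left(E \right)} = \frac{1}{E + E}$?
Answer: $\frac{8710021}{2382138} \approx 3.6564$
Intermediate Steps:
$L{\left(E \right)} = -3 + \frac{1}{2 E}$ ($L{\left(E \right)} = -3 + \frac{1}{E + E} = -3 + \frac{1}{2 E}$)
$\frac{L{\left(99 \right)} - -43993}{12031} = \frac{\left(-3 + \frac{1}{2 \cdot 99}\right) - -43993}{12031} = \left(\left(-3 + \frac{1}{2} \cdot \frac{1}{99}\right) + 43993\right) \frac{1}{12031} = \left(\left(-3 + \frac{1}{198}\right) + 43993\right) \frac{1}{12031} = \left(- \frac{593}{198} + 43993\right) \frac{1}{12031} = \frac{8710021}{198} \cdot \frac{1}{12031} = \frac{8710021}{2382138}$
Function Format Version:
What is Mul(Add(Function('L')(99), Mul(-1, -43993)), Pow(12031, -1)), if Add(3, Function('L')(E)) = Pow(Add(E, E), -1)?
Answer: Rational(8710021, 2382138) ≈ 3.6564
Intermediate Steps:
Function('L')(E) = Add(-3, Mul(Rational(1, 2), Pow(E, -1))) (Function('L')(E) = Add(-3, Pow(Add(E, E), -1)) = Add(-3, Pow(Mul(2, E), -1)) = Add(-3, Mul(Rational(1, 2), Pow(E, -1))))
Mul(Add(Function('L')(99), Mul(-1, -43993)), Pow(12031, -1)) = Mul(Add(Add(-3, Mul(Rational(1, 2), Pow(99, -1))), Mul(-1, -43993)), Pow(12031, -1)) = Mul(Add(Add(-3, Mul(Rational(1, 2), Rational(1, 99))), 43993), Rational(1, 12031)) = Mul(Add(Add(-3, Rational(1, 198)), 43993), Rational(1, 12031)) = Mul(Add(Rational(-593, 198), 43993), Rational(1, 12031)) = Mul(Rational(8710021, 198), Rational(1, 12031)) = Rational(8710021, 2382138)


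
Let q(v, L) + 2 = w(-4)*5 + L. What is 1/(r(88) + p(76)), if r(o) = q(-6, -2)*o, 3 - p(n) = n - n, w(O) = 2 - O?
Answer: 1/2291 ≈ 0.00043649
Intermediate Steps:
p(n) = 3 (p(n) = 3 - (n - n) = 3 - 1*0 = 3 + 0 = 3)
q(v, L) = 28 + L (q(v, L) = -2 + ((2 - 1*(-4))*5 + L) = -2 + ((2 + 4)*5 + L) = -2 + (6*5 + L) = -2 + (30 + L) = 28 + L)
r(o) = 26*o (r(o) = (28 - 2)*o = 26*o)
1/(r(88) + p(76)) = 1/(26*88 + 3) = 1/(2288 + 3) = 1/2291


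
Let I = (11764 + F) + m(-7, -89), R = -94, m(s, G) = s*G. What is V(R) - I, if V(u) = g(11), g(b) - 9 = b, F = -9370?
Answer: -2997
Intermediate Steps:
m(s, G) = G*s
g(b) = 9 + b
V(u) = 20 (V(u) = 9 + 11 = 20)
I = 3017 (I = (11764 - 9370) - 89*(-7) = 2394 + 623 = 3017)
V(R) - I = 20 - 1*3017 = 20 - 3017 = -2997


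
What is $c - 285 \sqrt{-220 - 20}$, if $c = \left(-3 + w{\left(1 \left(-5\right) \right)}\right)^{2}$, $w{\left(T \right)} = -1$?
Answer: $16 - 1140 i \sqrt{15} \approx 16.0 - 4415.2 i$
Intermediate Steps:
$c = 16$ ($c = \left(-3 - 1\right)^{2} = \left(-4\right)^{2} = 16$)
$c - 285 \sqrt{-220 - 20} = 16 - 285 \sqrt{-220 - 20} = 16 - 285 \sqrt{-240} = 16 - 285 \cdot 4 i \sqrt{15} = 16 - 1140 i \sqrt{15}$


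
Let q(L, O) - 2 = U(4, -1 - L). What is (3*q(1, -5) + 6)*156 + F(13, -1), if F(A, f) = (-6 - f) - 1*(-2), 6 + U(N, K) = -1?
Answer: -1407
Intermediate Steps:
U(N, K) = -7 (U(N, K) = -6 - 1 = -7)
q(L, O) = -5 (q(L, O) = 2 - 7 = -5)
F(A, f) = -4 - f (F(A, f) = (-6 - f) + 2 = -4 - f)
(3*q(1, -5) + 6)*156 + F(13, -1) = (3*(-5) + 6)*156 + (-4 - 1*(-1)) = (-15 + 6)*156 + (-4 + 1) = -9*156 - 3 = -1404 - 3 = -1407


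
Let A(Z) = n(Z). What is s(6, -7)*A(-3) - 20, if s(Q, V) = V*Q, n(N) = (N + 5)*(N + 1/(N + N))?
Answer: 246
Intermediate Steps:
n(N) = (5 + N)*(N + 1/(2*N))
s(Q, V) = Q*V
A(Z) = ½ + Z² + 5*Z + 5/(2*Z)
s(6, -7)*A(-3) - 20 = (6*(-7))*(½ + (-3)² + 5*(-3) + (5/2)/(-3)) - 20 = -42*(½ + 9 - 15 + (5/2)*(-⅓)) - 20 = -42*(½ + 9 - 15 - ⅚) - 20 = -42*(-19/3) - 20 = 266 - 20 = 246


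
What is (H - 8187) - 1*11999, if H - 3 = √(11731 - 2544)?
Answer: -20183 + √9187 ≈ -20087.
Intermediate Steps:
H = 3 + √9187 (H = 3 + √(11731 - 2544) = 3 + √9187 ≈ 98.849)
(H - 8187) - 1*11999 = ((3 + √9187) - 8187) - 1*11999 = (-8184 + √9187) - 11999 = -20183 + √9187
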